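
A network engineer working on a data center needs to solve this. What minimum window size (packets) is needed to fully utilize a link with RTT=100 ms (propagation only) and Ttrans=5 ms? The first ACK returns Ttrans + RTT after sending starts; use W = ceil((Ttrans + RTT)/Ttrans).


Given: Ttrans = 5 ms, RTT = 100 ms (= 2 * Tprop, Tprop = 50 ms)
Time until first ACK returns = Ttrans + RTT = 5 + 100 = 105 ms
Need W * Ttrans >= Ttrans + RTT  ->  W >= (Ttrans + RTT) / Ttrans
(Ttrans + RTT) / Ttrans = 105 / 5 = 21
W_min = ceil(21) = 21

21


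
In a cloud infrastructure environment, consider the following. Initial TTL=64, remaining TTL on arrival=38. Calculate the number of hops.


Given: initial TTL = 64, received TTL = 38
Hops = initial TTL - received TTL
Hops = 64 - 38 = 26

26


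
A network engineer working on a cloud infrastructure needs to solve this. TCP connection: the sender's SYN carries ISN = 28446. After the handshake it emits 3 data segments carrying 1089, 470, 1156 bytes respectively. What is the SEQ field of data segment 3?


The SYN occupies sequence number ISN = 28446, so the first data byte is ISN + 1 = 28447.
SEQ of data segment i = (ISN + 1) + sum of payload sizes of segments 1..i-1.
Segment 1: SEQ = 28447, payload = 1089 bytes
Segment 2: SEQ = 29536, payload = 470 bytes
Segment 3: SEQ = 30006, payload = 1156 bytes
SEQ of segment 3 = 28447 + 1089 + 470 = 30006

30006


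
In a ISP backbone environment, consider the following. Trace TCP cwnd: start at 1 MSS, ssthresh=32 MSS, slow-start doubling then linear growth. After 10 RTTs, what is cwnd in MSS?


RTT 0: cwnd = 1 MSS (initial)
RTT 1: cwnd = 2 MSS (slow start, doubled)
RTT 2: cwnd = 4 MSS (slow start, doubled)
RTT 3: cwnd = 8 MSS (slow start, doubled)
RTT 4: cwnd = 16 MSS (slow start, doubled)
RTT 5: cwnd = 32 MSS (slow start, doubled)
RTT 6: cwnd = 33 MSS (congestion avoidance, +1)
RTT 7: cwnd = 34 MSS (congestion avoidance, +1)
RTT 8: cwnd = 35 MSS (congestion avoidance, +1)
RTT 9: cwnd = 36 MSS (congestion avoidance, +1)
RTT 10: cwnd = 37 MSS (congestion avoidance, +1)

37


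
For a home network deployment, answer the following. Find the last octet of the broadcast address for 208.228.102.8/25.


Given: IP = 208.228.102.8, prefix = /25
Host bits = 32 - 25 = 7
Network last octet = 8 AND mask = 0
Host part size = 2^7 - 1 = 127
Broadcast last octet = 0 OR 127 = 127

127


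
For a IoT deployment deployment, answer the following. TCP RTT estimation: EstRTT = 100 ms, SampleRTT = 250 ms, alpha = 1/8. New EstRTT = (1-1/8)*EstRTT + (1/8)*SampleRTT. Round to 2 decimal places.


Given: EstRTT = 100 ms, SampleRTT = 250 ms, alpha = 1/8
New EstRTT = (1 - alpha) * EstRTT + alpha * SampleRTT
(7/8) * 100 = 87.5
(1/8) * 250 = 31.25
New EstRTT = 87.5 + 31.25 = 118.75 ms -> 118.75 ms (2 dp)

118.75


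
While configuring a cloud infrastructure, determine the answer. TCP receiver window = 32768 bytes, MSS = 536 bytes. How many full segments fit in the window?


Given: RWND = 32768 bytes, MSS = 536 bytes
Full segments = floor(RWND / MSS)
Full segments = floor(32768 / 536)
Full segments = floor(61.1343) = 61

61


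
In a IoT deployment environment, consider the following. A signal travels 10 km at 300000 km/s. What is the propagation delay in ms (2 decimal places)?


Given: distance = 10 km, speed = 300000 km/s
Delay = distance / speed = 10 / 300000 seconds
Delay in ms = 10 * 1000 / 300000
Delay = 0.0333 ms
Rounded to 2 dp = 0.03 ms

0.03


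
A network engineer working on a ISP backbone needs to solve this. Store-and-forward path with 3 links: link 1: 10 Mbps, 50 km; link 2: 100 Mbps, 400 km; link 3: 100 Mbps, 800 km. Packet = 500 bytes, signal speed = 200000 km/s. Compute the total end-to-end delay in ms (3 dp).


Packet = 500 bytes = 4000 bits. Store-and-forward: sum (t_trans + t_prop) per link.
Link 1: t_trans = 4000/(10*10^6) s = 0.4000 ms; t_prop = 50/200000 s = 0.2500 ms; subtotal = 0.6500 ms
Link 2: t_trans = 4000/(100*10^6) s = 0.0400 ms; t_prop = 400/200000 s = 2.0000 ms; subtotal = 2.0400 ms
Link 3: t_trans = 4000/(100*10^6) s = 0.0400 ms; t_prop = 800/200000 s = 4.0000 ms; subtotal = 4.0400 ms
End-to-end = 0.6500 + 2.0400 + 4.0400 = 6.7300 ms -> 6.730 ms (3 dp)

6.730


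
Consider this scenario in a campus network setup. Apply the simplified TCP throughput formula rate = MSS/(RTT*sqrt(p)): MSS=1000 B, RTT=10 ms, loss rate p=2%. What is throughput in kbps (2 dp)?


Given: MSS = 1000 bytes, RTT = 10 ms, loss = 2%
RTT in seconds = 10 / 1000 = 0.01
Loss rate = 2% = 0.02
sqrt(loss) = sqrt(0.02) = 0.141421356237
Throughput (bytes/s) = 1000 / (0.01 * 0.141421356237) = 707106.7812
Throughput (kbps) = 707106.7812 * 8 / 1000 = 5656.854249 -> 5656.85 kbps (2 dp)

5656.85


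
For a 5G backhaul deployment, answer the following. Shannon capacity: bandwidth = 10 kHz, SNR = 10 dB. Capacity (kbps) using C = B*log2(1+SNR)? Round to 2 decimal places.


Given: B = 10 kHz, SNR = 10 dB
SNR linear = 10^(10/10) = 10
1 + SNR = 11
log2(11) = 3.4594316186
C = 10 * 1000 * 3.4594316186 = 34594.3162 bps
C = 34.594316 kbps -> 34.59 kbps (2 dp)

34.59


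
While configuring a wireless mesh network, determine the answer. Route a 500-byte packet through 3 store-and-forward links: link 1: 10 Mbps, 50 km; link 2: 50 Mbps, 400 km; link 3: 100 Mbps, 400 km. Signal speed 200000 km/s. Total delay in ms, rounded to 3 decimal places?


Packet = 500 bytes = 4000 bits. Store-and-forward: sum (t_trans + t_prop) per link.
Link 1: t_trans = 4000/(10*10^6) s = 0.4000 ms; t_prop = 50/200000 s = 0.2500 ms; subtotal = 0.6500 ms
Link 2: t_trans = 4000/(50*10^6) s = 0.0800 ms; t_prop = 400/200000 s = 2.0000 ms; subtotal = 2.0800 ms
Link 3: t_trans = 4000/(100*10^6) s = 0.0400 ms; t_prop = 400/200000 s = 2.0000 ms; subtotal = 2.0400 ms
End-to-end = 0.6500 + 2.0800 + 2.0400 = 4.7700 ms -> 4.770 ms (3 dp)

4.770


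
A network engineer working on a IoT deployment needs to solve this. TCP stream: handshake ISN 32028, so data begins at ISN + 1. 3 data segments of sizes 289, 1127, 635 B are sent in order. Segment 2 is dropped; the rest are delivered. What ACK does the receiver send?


SYN uses sequence number 32028; first data byte = ISN + 1 = 32029.
Segment 1: SEQ = 32029, len = 289 B, covers [32029, 32317]
Segment 2: SEQ = 32318, len = 1127 B, covers [32318, 33444] [LOST]
Segment 3: SEQ = 33445, len = 635 B, covers [33445, 34079]
In-order data received: bytes [32029, 32317] (segments 1..1).
Segment 2 missing -> gap begins at byte 32318; later segments buffered out of order.
Cumulative ACK = next expected in-order byte = 32029 + 289 = 32318

32318


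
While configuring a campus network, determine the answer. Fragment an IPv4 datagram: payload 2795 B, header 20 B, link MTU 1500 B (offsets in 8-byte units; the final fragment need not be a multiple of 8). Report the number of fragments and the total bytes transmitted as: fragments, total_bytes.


Max data per non-final fragment = floor((MTU - header)/8)*8 = floor((1500 - 20)/8)*8 = floor(1480/8)*8 = 1480 B
Final fragment needs no 8-byte alignment: it can carry up to MTU - header = 1480 B
Non-final fragments needed = ceil((payload - 1480) / 1480) = ceil(1315/1480) = ceil(0.8885) = 1
Number of fragments = 1 + 1 = 2
Fragment sizes (data): 1 * 1480 B + 1315 B (last, 1315 <= 1480 OK)
Total bytes sent = payload + n_frags * header = 2795 + 2*20 = 2795 + 40 = 2835 B

2, 2835


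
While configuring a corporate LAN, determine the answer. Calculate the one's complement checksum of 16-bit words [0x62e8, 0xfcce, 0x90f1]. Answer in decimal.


Given words: [0x62e8, 0xfcce, 0x90f1]
Step 1: Sum all words
Raw sum = 25320 + 64718 + 37105 = 127143
Step 2: Fold carry: (61607 + 1) = 61608
One's complement = ~61608 & 0xFFFF = 3927

3927


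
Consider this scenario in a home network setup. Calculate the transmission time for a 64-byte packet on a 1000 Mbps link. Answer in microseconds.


Given: packet = 64 bytes, bandwidth = 1000 Mbps
Packet in bits = 64 * 8 = 512 bits
Bandwidth = 1000 * 10^6 = 1000000000 bps
Time = 512 / 1000000000 seconds
Time in us = 512 * 10^6 / 1000000000 = 0.512

0.512


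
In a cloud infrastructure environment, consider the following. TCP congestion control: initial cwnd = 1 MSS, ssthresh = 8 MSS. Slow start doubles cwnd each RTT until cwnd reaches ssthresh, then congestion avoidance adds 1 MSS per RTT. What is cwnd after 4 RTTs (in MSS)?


RTT 0: cwnd = 1 MSS (initial)
RTT 1: cwnd = 2 MSS (slow start, doubled)
RTT 2: cwnd = 4 MSS (slow start, doubled)
RTT 3: cwnd = 8 MSS (slow start, doubled)
RTT 4: cwnd = 9 MSS (congestion avoidance, +1)

9


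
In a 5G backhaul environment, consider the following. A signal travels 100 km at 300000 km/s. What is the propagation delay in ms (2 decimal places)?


Given: distance = 100 km, speed = 300000 km/s
Delay = distance / speed = 100 / 300000 seconds
Delay in ms = 100 * 1000 / 300000
Delay = 0.3333 ms
Rounded to 2 dp = 0.33 ms

0.33


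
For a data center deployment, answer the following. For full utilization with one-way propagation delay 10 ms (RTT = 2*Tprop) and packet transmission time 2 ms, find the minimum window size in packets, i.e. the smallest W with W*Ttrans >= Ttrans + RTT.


Given: Ttrans = 2 ms, RTT = 20 ms (= 2 * Tprop, Tprop = 10 ms)
Time until first ACK returns = Ttrans + RTT = 2 + 20 = 22 ms
Need W * Ttrans >= Ttrans + RTT  ->  W >= (Ttrans + RTT) / Ttrans
(Ttrans + RTT) / Ttrans = 22 / 2 = 11
W_min = ceil(11) = 11

11


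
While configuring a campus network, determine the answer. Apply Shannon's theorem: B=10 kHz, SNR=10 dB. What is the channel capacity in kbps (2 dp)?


Given: B = 10 kHz, SNR = 10 dB
SNR linear = 10^(10/10) = 10
1 + SNR = 11
log2(11) = 3.4594316186
C = 10 * 1000 * 3.4594316186 = 34594.3162 bps
C = 34.594316 kbps -> 34.59 kbps (2 dp)

34.59


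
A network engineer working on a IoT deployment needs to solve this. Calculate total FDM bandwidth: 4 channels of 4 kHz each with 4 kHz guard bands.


Given: 4 channels, 4 kHz each, guard = 4 kHz
Channel bandwidth = 4 * 4 = 16 kHz
Guard bands = 3 gaps * 4 kHz = 12 kHz
Total = 16 + 12 = 28 kHz

28


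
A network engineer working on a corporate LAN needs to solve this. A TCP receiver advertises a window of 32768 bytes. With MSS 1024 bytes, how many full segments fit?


Given: RWND = 32768 bytes, MSS = 1024 bytes
Full segments = floor(RWND / MSS)
Full segments = floor(32768 / 1024)
Full segments = floor(32.0) = 32

32


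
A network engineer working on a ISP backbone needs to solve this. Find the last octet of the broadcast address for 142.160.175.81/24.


Given: IP = 142.160.175.81, prefix = /24
Host bits = 32 - 24 = 8
Network last octet = 81 AND mask = 0
Host part size = 2^8 - 1 = 255
Broadcast last octet = 0 OR 255 = 255

255


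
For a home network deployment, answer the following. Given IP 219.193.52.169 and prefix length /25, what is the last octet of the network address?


Given: IP = 219.193.52.169, prefix = /25
Subnet mask = 255.255.255.128
Last octet of IP: 169
Last octet of mask: 128
Network last octet = 169 AND 128 = 128

128


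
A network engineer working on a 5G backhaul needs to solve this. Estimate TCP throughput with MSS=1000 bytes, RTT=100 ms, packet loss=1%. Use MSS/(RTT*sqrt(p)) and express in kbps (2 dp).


Given: MSS = 1000 bytes, RTT = 100 ms, loss = 1%
RTT in seconds = 100 / 1000 = 0.1
Loss rate = 1% = 0.01
sqrt(loss) = sqrt(0.01) = 0.1
Throughput (bytes/s) = 1000 / (0.1 * 0.1) = 100000.0000
Throughput (kbps) = 100000.0000 * 8 / 1000 = 800.000000 -> 800.00 kbps (2 dp)

800.00


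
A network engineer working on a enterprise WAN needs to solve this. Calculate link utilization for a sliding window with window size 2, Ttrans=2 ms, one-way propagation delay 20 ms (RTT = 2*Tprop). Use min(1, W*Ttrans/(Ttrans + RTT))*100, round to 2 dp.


Given: W = 2, Ttrans = 2 ms, RTT = 40 ms (= 2 * Tprop, Tprop = 20 ms)
Cycle time = Ttrans + RTT = 2 + 40 = 42 ms (first packet sent until its ACK returns)
W * Ttrans = 2 * 2 = 4 ms of sending per cycle
W * Ttrans / (Ttrans + RTT) = 4 / 42 = 0.095238
U = min(1, 0.095238) = 0.095238
U% = 9.52%

9.52


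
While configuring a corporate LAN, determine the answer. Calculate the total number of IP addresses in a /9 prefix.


Given: CIDR prefix /9
Host bits = 32 - 9 = 23
Total addresses = 2^23 = 8388608

8388608


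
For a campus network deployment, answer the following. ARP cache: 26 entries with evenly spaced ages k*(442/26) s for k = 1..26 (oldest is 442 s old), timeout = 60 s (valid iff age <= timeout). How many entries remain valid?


Ages are k * 442/26 s for k = 1..26 (spacing = 17.0000 s).
Entry k is valid iff k * 442/26 <= 60 iff k <= 26 * 60 / 442 = 3.5294
n_valid = floor(3.5294) = 3
(n_stale = 26 - 3 = 23)

3


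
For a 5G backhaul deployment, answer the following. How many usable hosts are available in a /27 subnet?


Given: subnet mask /27
Host bits = 32 - 27 = 5
Total addresses = 2^5 = 32
Usable hosts = 32 - 2 (network + broadcast) = 30

30


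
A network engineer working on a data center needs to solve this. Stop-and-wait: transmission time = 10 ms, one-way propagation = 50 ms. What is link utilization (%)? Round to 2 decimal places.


Given: Ttrans = 10 ms, Tprop = 50 ms
RTT = 2 * Tprop = 2 * 50 = 100 ms
U = Ttrans / (Ttrans + RTT)
U = 10 / (10 + 100)
U = 10 / 110 = 0.090909
U% = 9.09%

9.09


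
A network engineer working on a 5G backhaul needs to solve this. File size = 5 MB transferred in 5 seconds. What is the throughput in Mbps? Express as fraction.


Given: file = 5 MB, time = 5 s
File in Mb = 5 * 8 = 40 Mb
Throughput = 40 / 5 Mbps
Throughput = 8 Mbps

8


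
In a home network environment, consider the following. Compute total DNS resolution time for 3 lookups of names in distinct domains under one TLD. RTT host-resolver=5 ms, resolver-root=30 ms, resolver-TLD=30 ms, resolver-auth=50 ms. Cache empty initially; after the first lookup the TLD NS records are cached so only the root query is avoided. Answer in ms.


Lookup 1 (cold cache): local + root + TLD + auth = 5 + 30 + 30 + 50 = 115 ms
Lookups 2..3 (TLD NS cached -> skip root; new domain -> still ask TLD and auth): local + TLD + auth = 5 + 30 + 50 = 85 ms each
Remaining 2 lookups: 2 * 85 = 170 ms
Total = 115 + 170 = 285 ms

285


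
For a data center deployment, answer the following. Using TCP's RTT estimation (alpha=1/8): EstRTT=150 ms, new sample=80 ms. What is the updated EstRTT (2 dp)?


Given: EstRTT = 150 ms, SampleRTT = 80 ms, alpha = 1/8
New EstRTT = (1 - alpha) * EstRTT + alpha * SampleRTT
(7/8) * 150 = 131.25
(1/8) * 80 = 10
New EstRTT = 131.25 + 10 = 141.25 ms -> 141.25 ms (2 dp)

141.25


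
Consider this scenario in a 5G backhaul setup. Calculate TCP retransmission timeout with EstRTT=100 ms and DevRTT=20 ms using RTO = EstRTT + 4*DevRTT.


Given: EstRTT = 100 ms, DevRTT = 20 ms
Timeout = EstRTT + 4 * DevRTT
4 * DevRTT = 4 * 20 = 80
Timeout = 100 + 80 = 180 ms

180


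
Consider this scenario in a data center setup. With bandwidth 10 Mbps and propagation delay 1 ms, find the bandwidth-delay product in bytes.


Given: bandwidth = 10 Mbps, delay = 1 ms
BDP in bits = 10 * 10^6 * 1 / 1000
BDP in bits = 10000
BDP in bytes = 10000 / 8 = 1250

1250


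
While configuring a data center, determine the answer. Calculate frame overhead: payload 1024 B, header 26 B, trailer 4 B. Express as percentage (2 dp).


Given: payload = 1024 B, header = 26 B, trailer = 4 B
Overhead bytes = header + trailer = 26 + 4 = 30
Total frame = payload + overhead = 1024 + 30 = 1054
Overhead % = 30 / 1054 * 100 = 2.8463% -> 2.85% (2 dp)

2.85


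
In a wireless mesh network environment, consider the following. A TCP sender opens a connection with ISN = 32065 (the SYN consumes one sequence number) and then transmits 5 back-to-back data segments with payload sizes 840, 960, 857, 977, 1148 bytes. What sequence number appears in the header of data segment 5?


The SYN occupies sequence number ISN = 32065, so the first data byte is ISN + 1 = 32066.
SEQ of data segment i = (ISN + 1) + sum of payload sizes of segments 1..i-1.
Segment 1: SEQ = 32066, payload = 840 bytes
Segment 2: SEQ = 32906, payload = 960 bytes
Segment 3: SEQ = 33866, payload = 857 bytes
Segment 4: SEQ = 34723, payload = 977 bytes
Segment 5: SEQ = 35700, payload = 1148 bytes
SEQ of segment 5 = 32066 + 840 + 960 + 857 + 977 = 35700

35700


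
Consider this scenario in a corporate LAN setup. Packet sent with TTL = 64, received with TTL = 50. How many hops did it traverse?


Given: initial TTL = 64, received TTL = 50
Hops = initial TTL - received TTL
Hops = 64 - 50 = 14

14


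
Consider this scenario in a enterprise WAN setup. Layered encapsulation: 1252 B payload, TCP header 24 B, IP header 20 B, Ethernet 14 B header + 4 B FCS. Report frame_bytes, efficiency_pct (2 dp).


TCP segment = 1252 + 24 = 1276 B
IP packet = 1276 + 20 = 1296 B
Ethernet frame = 1296 + 14 + 4 = 1314 B
Efficiency = app / frame = 1252 / 1314 = 0.952816 = 95.2816% -> 95.28% (2 dp)

1314, 95.28


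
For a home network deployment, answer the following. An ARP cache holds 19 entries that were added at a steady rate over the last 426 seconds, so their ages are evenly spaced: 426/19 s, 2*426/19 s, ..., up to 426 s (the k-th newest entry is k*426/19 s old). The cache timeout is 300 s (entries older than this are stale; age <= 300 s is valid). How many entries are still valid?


Ages are k * 426/19 s for k = 1..19 (spacing = 22.4211 s).
Entry k is valid iff k * 426/19 <= 300 iff k <= 19 * 300 / 426 = 13.3803
n_valid = floor(13.3803) = 13
(n_stale = 19 - 13 = 6)

13


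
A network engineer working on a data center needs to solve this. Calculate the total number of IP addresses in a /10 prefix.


Given: CIDR prefix /10
Host bits = 32 - 10 = 22
Total addresses = 2^22 = 4194304

4194304


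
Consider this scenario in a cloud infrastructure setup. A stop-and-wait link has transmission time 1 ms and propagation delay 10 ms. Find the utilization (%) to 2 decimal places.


Given: Ttrans = 1 ms, Tprop = 10 ms
RTT = 2 * Tprop = 2 * 10 = 20 ms
U = Ttrans / (Ttrans + RTT)
U = 1 / (1 + 20)
U = 1 / 21 = 0.047619
U% = 4.76%

4.76


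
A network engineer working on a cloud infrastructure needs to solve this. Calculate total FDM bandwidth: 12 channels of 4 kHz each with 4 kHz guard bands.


Given: 12 channels, 4 kHz each, guard = 4 kHz
Channel bandwidth = 12 * 4 = 48 kHz
Guard bands = 11 gaps * 4 kHz = 44 kHz
Total = 48 + 44 = 92 kHz

92


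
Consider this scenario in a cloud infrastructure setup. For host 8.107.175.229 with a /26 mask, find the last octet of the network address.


Given: IP = 8.107.175.229, prefix = /26
Subnet mask = 255.255.255.192
Last octet of IP: 229
Last octet of mask: 192
Network last octet = 229 AND 192 = 192

192


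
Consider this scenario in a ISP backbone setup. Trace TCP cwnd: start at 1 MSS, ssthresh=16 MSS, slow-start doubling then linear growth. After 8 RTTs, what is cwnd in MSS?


RTT 0: cwnd = 1 MSS (initial)
RTT 1: cwnd = 2 MSS (slow start, doubled)
RTT 2: cwnd = 4 MSS (slow start, doubled)
RTT 3: cwnd = 8 MSS (slow start, doubled)
RTT 4: cwnd = 16 MSS (slow start, doubled)
RTT 5: cwnd = 17 MSS (congestion avoidance, +1)
RTT 6: cwnd = 18 MSS (congestion avoidance, +1)
RTT 7: cwnd = 19 MSS (congestion avoidance, +1)
RTT 8: cwnd = 20 MSS (congestion avoidance, +1)

20


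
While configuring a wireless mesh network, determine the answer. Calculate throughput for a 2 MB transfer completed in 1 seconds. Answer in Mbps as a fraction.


Given: file = 2 MB, time = 1 s
File in Mb = 2 * 8 = 16 Mb
Throughput = 16 / 1 Mbps
Throughput = 16 Mbps

16


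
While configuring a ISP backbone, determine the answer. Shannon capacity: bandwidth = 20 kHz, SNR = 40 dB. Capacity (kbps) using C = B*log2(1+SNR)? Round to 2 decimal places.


Given: B = 20 kHz, SNR = 40 dB
SNR linear = 10^(40/10) = 10000
1 + SNR = 10001
log2(10001) = 13.2878566418
C = 20 * 1000 * 13.2878566418 = 265757.1328 bps
C = 265.757133 kbps -> 265.76 kbps (2 dp)

265.76


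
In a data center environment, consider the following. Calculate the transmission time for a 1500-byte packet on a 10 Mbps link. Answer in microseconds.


Given: packet = 1500 bytes, bandwidth = 10 Mbps
Packet in bits = 1500 * 8 = 12000 bits
Bandwidth = 10 * 10^6 = 10000000 bps
Time = 12000 / 10000000 seconds
Time in us = 12000 * 10^6 / 10000000 = 1200

1200


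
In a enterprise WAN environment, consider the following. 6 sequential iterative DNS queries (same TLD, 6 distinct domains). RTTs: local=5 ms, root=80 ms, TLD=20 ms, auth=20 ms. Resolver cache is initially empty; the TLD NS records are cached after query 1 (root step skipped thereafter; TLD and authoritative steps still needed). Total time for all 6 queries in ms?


Lookup 1 (cold cache): local + root + TLD + auth = 5 + 80 + 20 + 20 = 125 ms
Lookups 2..6 (TLD NS cached -> skip root; new domain -> still ask TLD and auth): local + TLD + auth = 5 + 20 + 20 = 45 ms each
Remaining 5 lookups: 5 * 45 = 225 ms
Total = 125 + 225 = 350 ms

350


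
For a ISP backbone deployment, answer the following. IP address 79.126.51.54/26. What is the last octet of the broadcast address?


Given: IP = 79.126.51.54, prefix = /26
Host bits = 32 - 26 = 6
Network last octet = 54 AND mask = 0
Host part size = 2^6 - 1 = 63
Broadcast last octet = 0 OR 63 = 63

63


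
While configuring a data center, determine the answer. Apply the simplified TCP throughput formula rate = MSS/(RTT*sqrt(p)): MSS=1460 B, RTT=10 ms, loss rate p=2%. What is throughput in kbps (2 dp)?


Given: MSS = 1460 bytes, RTT = 10 ms, loss = 2%
RTT in seconds = 10 / 1000 = 0.01
Loss rate = 2% = 0.02
sqrt(loss) = sqrt(0.02) = 0.141421356237
Throughput (bytes/s) = 1460 / (0.01 * 0.141421356237) = 1032375.9005
Throughput (kbps) = 1032375.9005 * 8 / 1000 = 8259.007204 -> 8259.01 kbps (2 dp)

8259.01


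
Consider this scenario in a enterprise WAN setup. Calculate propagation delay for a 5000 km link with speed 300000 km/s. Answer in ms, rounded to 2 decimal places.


Given: distance = 5000 km, speed = 300000 km/s
Delay = distance / speed = 5000 / 300000 seconds
Delay in ms = 5000 * 1000 / 300000
Delay = 16.6667 ms
Rounded to 2 dp = 16.67 ms

16.67


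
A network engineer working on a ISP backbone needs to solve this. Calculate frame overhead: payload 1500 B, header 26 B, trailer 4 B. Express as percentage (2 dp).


Given: payload = 1500 B, header = 26 B, trailer = 4 B
Overhead bytes = header + trailer = 26 + 4 = 30
Total frame = payload + overhead = 1500 + 30 = 1530
Overhead % = 30 / 1530 * 100 = 1.9608% -> 1.96% (2 dp)

1.96


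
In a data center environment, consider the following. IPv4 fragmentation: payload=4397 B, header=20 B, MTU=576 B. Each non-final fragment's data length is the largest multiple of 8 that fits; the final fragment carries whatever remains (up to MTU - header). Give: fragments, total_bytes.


Max data per non-final fragment = floor((MTU - header)/8)*8 = floor((576 - 20)/8)*8 = floor(556/8)*8 = 552 B
Final fragment needs no 8-byte alignment: it can carry up to MTU - header = 556 B
Non-final fragments needed = ceil((payload - 556) / 552) = ceil(3841/552) = ceil(6.9583) = 7
Number of fragments = 7 + 1 = 8
Fragment sizes (data): 7 * 552 B + 533 B (last, 533 <= 556 OK)
Total bytes sent = payload + n_frags * header = 4397 + 8*20 = 4397 + 160 = 4557 B

8, 4557


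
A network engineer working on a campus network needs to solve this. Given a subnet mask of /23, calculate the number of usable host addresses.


Given: subnet mask /23
Host bits = 32 - 23 = 9
Total addresses = 2^9 = 512
Usable hosts = 512 - 2 (network + broadcast) = 510

510


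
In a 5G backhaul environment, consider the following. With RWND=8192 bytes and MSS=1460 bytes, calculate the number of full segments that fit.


Given: RWND = 8192 bytes, MSS = 1460 bytes
Full segments = floor(RWND / MSS)
Full segments = floor(8192 / 1460)
Full segments = floor(5.611) = 5

5


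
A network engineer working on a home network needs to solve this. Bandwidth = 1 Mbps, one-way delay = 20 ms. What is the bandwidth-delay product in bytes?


Given: bandwidth = 1 Mbps, delay = 20 ms
BDP in bits = 1 * 10^6 * 20 / 1000
BDP in bits = 20000
BDP in bytes = 20000 / 8 = 2500

2500


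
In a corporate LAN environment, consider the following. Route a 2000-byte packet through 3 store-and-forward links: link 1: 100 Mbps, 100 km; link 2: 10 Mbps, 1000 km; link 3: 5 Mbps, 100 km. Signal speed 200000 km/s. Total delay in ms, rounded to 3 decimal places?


Packet = 2000 bytes = 16000 bits. Store-and-forward: sum (t_trans + t_prop) per link.
Link 1: t_trans = 16000/(100*10^6) s = 0.1600 ms; t_prop = 100/200000 s = 0.5000 ms; subtotal = 0.6600 ms
Link 2: t_trans = 16000/(10*10^6) s = 1.6000 ms; t_prop = 1000/200000 s = 5.0000 ms; subtotal = 6.6000 ms
Link 3: t_trans = 16000/(5*10^6) s = 3.2000 ms; t_prop = 100/200000 s = 0.5000 ms; subtotal = 3.7000 ms
End-to-end = 0.6600 + 6.6000 + 3.7000 = 10.9600 ms -> 10.960 ms (3 dp)

10.960


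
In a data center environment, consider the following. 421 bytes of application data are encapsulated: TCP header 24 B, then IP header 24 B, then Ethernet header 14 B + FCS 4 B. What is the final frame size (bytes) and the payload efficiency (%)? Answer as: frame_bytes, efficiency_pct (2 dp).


TCP segment = 421 + 24 = 445 B
IP packet = 445 + 24 = 469 B
Ethernet frame = 469 + 14 + 4 = 487 B
Efficiency = app / frame = 421 / 487 = 0.864476 = 86.4476% -> 86.45% (2 dp)

487, 86.45


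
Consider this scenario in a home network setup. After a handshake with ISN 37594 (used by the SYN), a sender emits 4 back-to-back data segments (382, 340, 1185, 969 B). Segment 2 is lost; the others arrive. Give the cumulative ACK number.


SYN uses sequence number 37594; first data byte = ISN + 1 = 37595.
Segment 1: SEQ = 37595, len = 382 B, covers [37595, 37976]
Segment 2: SEQ = 37977, len = 340 B, covers [37977, 38316] [LOST]
Segment 3: SEQ = 38317, len = 1185 B, covers [38317, 39501]
Segment 4: SEQ = 39502, len = 969 B, covers [39502, 40470]
In-order data received: bytes [37595, 37976] (segments 1..1).
Segment 2 missing -> gap begins at byte 37977; later segments buffered out of order.
Cumulative ACK = next expected in-order byte = 37595 + 382 = 37977

37977


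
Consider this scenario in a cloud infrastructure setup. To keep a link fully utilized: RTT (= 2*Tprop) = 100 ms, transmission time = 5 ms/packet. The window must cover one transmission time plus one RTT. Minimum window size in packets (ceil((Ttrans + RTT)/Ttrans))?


Given: Ttrans = 5 ms, RTT = 100 ms (= 2 * Tprop, Tprop = 50 ms)
Time until first ACK returns = Ttrans + RTT = 5 + 100 = 105 ms
Need W * Ttrans >= Ttrans + RTT  ->  W >= (Ttrans + RTT) / Ttrans
(Ttrans + RTT) / Ttrans = 105 / 5 = 21
W_min = ceil(21) = 21

21


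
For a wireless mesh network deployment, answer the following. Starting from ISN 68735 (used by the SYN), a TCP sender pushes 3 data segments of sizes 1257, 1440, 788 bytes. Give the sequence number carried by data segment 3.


The SYN occupies sequence number ISN = 68735, so the first data byte is ISN + 1 = 68736.
SEQ of data segment i = (ISN + 1) + sum of payload sizes of segments 1..i-1.
Segment 1: SEQ = 68736, payload = 1257 bytes
Segment 2: SEQ = 69993, payload = 1440 bytes
Segment 3: SEQ = 71433, payload = 788 bytes
SEQ of segment 3 = 68736 + 1257 + 1440 = 71433

71433


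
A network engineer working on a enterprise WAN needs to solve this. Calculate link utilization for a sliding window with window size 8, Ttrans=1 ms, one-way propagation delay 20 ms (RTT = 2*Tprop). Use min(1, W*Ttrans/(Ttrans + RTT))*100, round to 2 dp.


Given: W = 8, Ttrans = 1 ms, RTT = 40 ms (= 2 * Tprop, Tprop = 20 ms)
Cycle time = Ttrans + RTT = 1 + 40 = 41 ms (first packet sent until its ACK returns)
W * Ttrans = 8 * 1 = 8 ms of sending per cycle
W * Ttrans / (Ttrans + RTT) = 8 / 41 = 0.195122
U = min(1, 0.195122) = 0.195122
U% = 19.51%

19.51


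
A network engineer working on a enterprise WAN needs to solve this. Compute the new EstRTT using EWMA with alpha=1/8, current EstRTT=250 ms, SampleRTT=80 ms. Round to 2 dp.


Given: EstRTT = 250 ms, SampleRTT = 80 ms, alpha = 1/8
New EstRTT = (1 - alpha) * EstRTT + alpha * SampleRTT
(7/8) * 250 = 218.75
(1/8) * 80 = 10
New EstRTT = 218.75 + 10 = 228.75 ms -> 228.75 ms (2 dp)

228.75


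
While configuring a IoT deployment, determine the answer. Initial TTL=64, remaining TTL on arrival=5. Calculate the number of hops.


Given: initial TTL = 64, received TTL = 5
Hops = initial TTL - received TTL
Hops = 64 - 5 = 59

59


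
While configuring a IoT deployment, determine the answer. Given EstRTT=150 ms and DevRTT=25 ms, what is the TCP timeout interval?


Given: EstRTT = 150 ms, DevRTT = 25 ms
Timeout = EstRTT + 4 * DevRTT
4 * DevRTT = 4 * 25 = 100
Timeout = 150 + 100 = 250 ms

250


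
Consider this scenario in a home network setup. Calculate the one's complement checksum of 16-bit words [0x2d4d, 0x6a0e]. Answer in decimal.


Given words: [0x2d4d, 0x6a0e]
Step 1: Sum all words
Raw sum = 11597 + 27150 = 38747
One's complement = ~38747 & 0xFFFF = 26788

26788


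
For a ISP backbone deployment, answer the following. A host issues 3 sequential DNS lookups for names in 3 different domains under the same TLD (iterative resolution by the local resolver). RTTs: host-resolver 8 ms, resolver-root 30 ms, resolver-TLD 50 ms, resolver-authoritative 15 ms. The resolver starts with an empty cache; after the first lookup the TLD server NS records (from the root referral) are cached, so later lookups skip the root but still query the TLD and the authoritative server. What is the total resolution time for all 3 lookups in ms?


Lookup 1 (cold cache): local + root + TLD + auth = 8 + 30 + 50 + 15 = 103 ms
Lookups 2..3 (TLD NS cached -> skip root; new domain -> still ask TLD and auth): local + TLD + auth = 8 + 50 + 15 = 73 ms each
Remaining 2 lookups: 2 * 73 = 146 ms
Total = 103 + 146 = 249 ms

249


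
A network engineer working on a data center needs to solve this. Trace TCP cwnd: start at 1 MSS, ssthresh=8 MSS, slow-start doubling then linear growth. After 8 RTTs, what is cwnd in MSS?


RTT 0: cwnd = 1 MSS (initial)
RTT 1: cwnd = 2 MSS (slow start, doubled)
RTT 2: cwnd = 4 MSS (slow start, doubled)
RTT 3: cwnd = 8 MSS (slow start, doubled)
RTT 4: cwnd = 9 MSS (congestion avoidance, +1)
RTT 5: cwnd = 10 MSS (congestion avoidance, +1)
RTT 6: cwnd = 11 MSS (congestion avoidance, +1)
RTT 7: cwnd = 12 MSS (congestion avoidance, +1)
RTT 8: cwnd = 13 MSS (congestion avoidance, +1)

13


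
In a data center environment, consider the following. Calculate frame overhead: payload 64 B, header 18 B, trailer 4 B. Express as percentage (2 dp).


Given: payload = 64 B, header = 18 B, trailer = 4 B
Overhead bytes = header + trailer = 18 + 4 = 22
Total frame = payload + overhead = 64 + 22 = 86
Overhead % = 22 / 86 * 100 = 25.5814% -> 25.58% (2 dp)

25.58


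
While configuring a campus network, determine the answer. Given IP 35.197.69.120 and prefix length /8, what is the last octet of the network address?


Given: IP = 35.197.69.120, prefix = /8
Subnet mask = 255.0.0.0
Last octet of IP: 120
Last octet of mask: 0
Network last octet = 120 AND 0 = 0

0


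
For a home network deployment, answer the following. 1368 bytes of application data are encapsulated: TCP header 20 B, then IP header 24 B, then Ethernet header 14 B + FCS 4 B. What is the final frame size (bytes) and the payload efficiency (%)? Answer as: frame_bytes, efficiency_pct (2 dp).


TCP segment = 1368 + 20 = 1388 B
IP packet = 1388 + 24 = 1412 B
Ethernet frame = 1412 + 14 + 4 = 1430 B
Efficiency = app / frame = 1368 / 1430 = 0.956643 = 95.6643% -> 95.66% (2 dp)

1430, 95.66


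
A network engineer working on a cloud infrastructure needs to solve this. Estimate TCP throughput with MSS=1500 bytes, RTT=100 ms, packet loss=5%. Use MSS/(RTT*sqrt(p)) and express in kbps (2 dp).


Given: MSS = 1500 bytes, RTT = 100 ms, loss = 5%
RTT in seconds = 100 / 1000 = 0.1
Loss rate = 5% = 0.05
sqrt(loss) = sqrt(0.05) = 0.223606797750
Throughput (bytes/s) = 1500 / (0.1 * 0.223606797750) = 67082.0393
Throughput (kbps) = 67082.0393 * 8 / 1000 = 536.656315 -> 536.66 kbps (2 dp)

536.66


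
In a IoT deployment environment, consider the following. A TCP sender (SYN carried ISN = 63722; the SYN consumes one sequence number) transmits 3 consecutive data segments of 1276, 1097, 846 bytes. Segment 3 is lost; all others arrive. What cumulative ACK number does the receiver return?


SYN uses sequence number 63722; first data byte = ISN + 1 = 63723.
Segment 1: SEQ = 63723, len = 1276 B, covers [63723, 64998]
Segment 2: SEQ = 64999, len = 1097 B, covers [64999, 66095]
Segment 3: SEQ = 66096, len = 846 B, covers [66096, 66941] [LOST]
In-order data received: bytes [63723, 66095] (segments 1..2).
Segment 3 missing -> gap begins at byte 66096.
Cumulative ACK = next expected in-order byte = 63723 + 1276 + 1097 = 66096

66096


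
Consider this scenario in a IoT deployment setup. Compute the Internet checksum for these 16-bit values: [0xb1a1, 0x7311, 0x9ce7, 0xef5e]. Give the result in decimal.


Given words: [0xb1a1, 0x7311, 0x9ce7, 0xef5e]
Step 1: Sum all words
Raw sum = 45473 + 29457 + 40167 + 61278 = 176375
Step 2: Fold carry: (45303 + 2) = 45305
One's complement = ~45305 & 0xFFFF = 20230

20230


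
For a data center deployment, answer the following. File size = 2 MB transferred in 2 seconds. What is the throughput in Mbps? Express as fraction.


Given: file = 2 MB, time = 2 s
File in Mb = 2 * 8 = 16 Mb
Throughput = 16 / 2 Mbps
Throughput = 8 Mbps

8


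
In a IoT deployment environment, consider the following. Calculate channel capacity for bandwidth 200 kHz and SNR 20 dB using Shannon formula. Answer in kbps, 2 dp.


Given: B = 200 kHz, SNR = 20 dB
SNR linear = 10^(20/10) = 100
1 + SNR = 101
log2(101) = 6.6582114828
C = 200 * 1000 * 6.6582114828 = 1331642.2966 bps
C = 1331.642297 kbps -> 1331.64 kbps (2 dp)

1331.64


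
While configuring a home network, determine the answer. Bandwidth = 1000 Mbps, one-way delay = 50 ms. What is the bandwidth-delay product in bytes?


Given: bandwidth = 1000 Mbps, delay = 50 ms
BDP in bits = 1000 * 10^6 * 50 / 1000
BDP in bits = 50000000
BDP in bytes = 50000000 / 8 = 6250000

6250000


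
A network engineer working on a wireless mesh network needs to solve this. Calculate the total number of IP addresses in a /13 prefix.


Given: CIDR prefix /13
Host bits = 32 - 13 = 19
Total addresses = 2^19 = 524288

524288


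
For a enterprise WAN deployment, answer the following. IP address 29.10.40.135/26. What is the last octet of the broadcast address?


Given: IP = 29.10.40.135, prefix = /26
Host bits = 32 - 26 = 6
Network last octet = 135 AND mask = 128
Host part size = 2^6 - 1 = 63
Broadcast last octet = 128 OR 63 = 191

191


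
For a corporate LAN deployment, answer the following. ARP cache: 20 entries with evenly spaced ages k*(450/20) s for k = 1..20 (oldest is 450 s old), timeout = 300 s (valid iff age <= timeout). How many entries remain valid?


Ages are k * 450/20 s for k = 1..20 (spacing = 22.5000 s).
Entry k is valid iff k * 450/20 <= 300 iff k <= 20 * 300 / 450 = 13.3333
n_valid = floor(13.3333) = 13
(n_stale = 20 - 13 = 7)

13


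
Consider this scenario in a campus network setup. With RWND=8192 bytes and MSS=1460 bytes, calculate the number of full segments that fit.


Given: RWND = 8192 bytes, MSS = 1460 bytes
Full segments = floor(RWND / MSS)
Full segments = floor(8192 / 1460)
Full segments = floor(5.611) = 5

5


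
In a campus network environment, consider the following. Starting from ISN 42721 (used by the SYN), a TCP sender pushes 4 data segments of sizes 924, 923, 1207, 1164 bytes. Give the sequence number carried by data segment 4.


The SYN occupies sequence number ISN = 42721, so the first data byte is ISN + 1 = 42722.
SEQ of data segment i = (ISN + 1) + sum of payload sizes of segments 1..i-1.
Segment 1: SEQ = 42722, payload = 924 bytes
Segment 2: SEQ = 43646, payload = 923 bytes
Segment 3: SEQ = 44569, payload = 1207 bytes
Segment 4: SEQ = 45776, payload = 1164 bytes
SEQ of segment 4 = 42722 + 924 + 923 + 1207 = 45776

45776


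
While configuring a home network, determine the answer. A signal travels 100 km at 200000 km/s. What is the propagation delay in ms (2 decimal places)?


Given: distance = 100 km, speed = 200000 km/s
Delay = distance / speed = 100 / 200000 seconds
Delay in ms = 100 * 1000 / 200000
Delay = 0.5000 ms
Rounded to 2 dp = 0.50 ms

0.50


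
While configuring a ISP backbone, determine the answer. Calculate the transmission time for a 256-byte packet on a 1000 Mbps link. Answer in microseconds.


Given: packet = 256 bytes, bandwidth = 1000 Mbps
Packet in bits = 256 * 8 = 2048 bits
Bandwidth = 1000 * 10^6 = 1000000000 bps
Time = 2048 / 1000000000 seconds
Time in us = 2048 * 10^6 / 1000000000 = 2.048

2.048


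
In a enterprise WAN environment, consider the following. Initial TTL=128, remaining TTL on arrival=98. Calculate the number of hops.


Given: initial TTL = 128, received TTL = 98
Hops = initial TTL - received TTL
Hops = 128 - 98 = 30

30


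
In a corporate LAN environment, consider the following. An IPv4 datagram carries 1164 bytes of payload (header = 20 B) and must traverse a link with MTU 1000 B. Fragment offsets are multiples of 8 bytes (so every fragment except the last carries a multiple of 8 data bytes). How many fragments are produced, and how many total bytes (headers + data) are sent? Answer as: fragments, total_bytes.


Max data per non-final fragment = floor((MTU - header)/8)*8 = floor((1000 - 20)/8)*8 = floor(980/8)*8 = 976 B
Final fragment needs no 8-byte alignment: it can carry up to MTU - header = 980 B
Non-final fragments needed = ceil((payload - 980) / 976) = ceil(184/976) = ceil(0.1885) = 1
Number of fragments = 1 + 1 = 2
Fragment sizes (data): 1 * 976 B + 188 B (last, 188 <= 980 OK)
Total bytes sent = payload + n_frags * header = 1164 + 2*20 = 1164 + 40 = 1204 B

2, 1204


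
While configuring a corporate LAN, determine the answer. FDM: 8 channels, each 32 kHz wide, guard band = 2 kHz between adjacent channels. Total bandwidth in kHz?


Given: 8 channels, 32 kHz each, guard = 2 kHz
Channel bandwidth = 8 * 32 = 256 kHz
Guard bands = 7 gaps * 2 kHz = 14 kHz
Total = 256 + 14 = 270 kHz

270


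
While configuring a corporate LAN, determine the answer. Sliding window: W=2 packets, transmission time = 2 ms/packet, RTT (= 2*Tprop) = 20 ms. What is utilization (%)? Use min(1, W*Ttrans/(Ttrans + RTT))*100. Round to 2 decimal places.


Given: W = 2, Ttrans = 2 ms, RTT = 20 ms (= 2 * Tprop, Tprop = 10 ms)
Cycle time = Ttrans + RTT = 2 + 20 = 22 ms (first packet sent until its ACK returns)
W * Ttrans = 2 * 2 = 4 ms of sending per cycle
W * Ttrans / (Ttrans + RTT) = 4 / 22 = 0.181818
U = min(1, 0.181818) = 0.181818
U% = 18.18%

18.18


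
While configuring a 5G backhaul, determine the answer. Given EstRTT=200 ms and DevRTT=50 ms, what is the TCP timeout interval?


Given: EstRTT = 200 ms, DevRTT = 50 ms
Timeout = EstRTT + 4 * DevRTT
4 * DevRTT = 4 * 50 = 200
Timeout = 200 + 200 = 400 ms

400


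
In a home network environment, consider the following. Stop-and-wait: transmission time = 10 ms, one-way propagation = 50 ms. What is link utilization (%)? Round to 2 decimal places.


Given: Ttrans = 10 ms, Tprop = 50 ms
RTT = 2 * Tprop = 2 * 50 = 100 ms
U = Ttrans / (Ttrans + RTT)
U = 10 / (10 + 100)
U = 10 / 110 = 0.090909
U% = 9.09%

9.09


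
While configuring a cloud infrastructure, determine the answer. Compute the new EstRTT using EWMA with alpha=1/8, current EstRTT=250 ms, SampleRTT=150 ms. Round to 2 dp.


Given: EstRTT = 250 ms, SampleRTT = 150 ms, alpha = 1/8
New EstRTT = (1 - alpha) * EstRTT + alpha * SampleRTT
(7/8) * 250 = 218.75
(1/8) * 150 = 18.75
New EstRTT = 218.75 + 18.75 = 237.5 ms -> 237.50 ms (2 dp)

237.50


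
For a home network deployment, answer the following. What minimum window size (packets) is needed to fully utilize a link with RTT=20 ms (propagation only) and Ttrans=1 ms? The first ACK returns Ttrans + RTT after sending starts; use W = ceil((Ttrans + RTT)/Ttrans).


Given: Ttrans = 1 ms, RTT = 20 ms (= 2 * Tprop, Tprop = 10 ms)
Time until first ACK returns = Ttrans + RTT = 1 + 20 = 21 ms
Need W * Ttrans >= Ttrans + RTT  ->  W >= (Ttrans + RTT) / Ttrans
(Ttrans + RTT) / Ttrans = 21 / 1 = 21
W_min = ceil(21) = 21

21
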